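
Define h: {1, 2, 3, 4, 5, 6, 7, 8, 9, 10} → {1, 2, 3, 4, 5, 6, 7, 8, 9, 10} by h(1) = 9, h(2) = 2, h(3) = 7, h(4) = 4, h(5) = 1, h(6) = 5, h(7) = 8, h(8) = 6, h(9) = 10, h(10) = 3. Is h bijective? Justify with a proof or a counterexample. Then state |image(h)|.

10

The values 9, 2, 7, 4, 1, 5, 8, 6, 10, 3 are a permutation of {1, 2, 3, 4, 5, 6, 7, 8, 9, 10}: each element appears exactly once.
So h is injective and surjective, hence bijective.
The image of h is {1, 2, 3, 4, 5, 6, 7, 8, 9, 10}, which has 10 elements.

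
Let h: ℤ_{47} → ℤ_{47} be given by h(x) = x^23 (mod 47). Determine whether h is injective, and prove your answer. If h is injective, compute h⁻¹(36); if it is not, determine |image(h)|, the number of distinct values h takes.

h(1) = 1^23 = 1.
h(2): Repeated squaring mod 47: 2^1 ≡ 2, 2^2 ≡ 2² = 4, 2^4 ≡ 4² = 16, 2^8 ≡ 16² = 256 ≡ 21, 2^16 ≡ 21² = 441 ≡ 18. Since 23 = 16 + 4 + 2 + 1, 2^23 ≡ 18·16·4·2: 18·16 = 288 ≡ 6, then 6·4 = 24, then 24·2 = 48 ≡ 1. So 2^23 ≡ 1 (mod 47).
So h(1) = h(2) = 1 while 1 ≠ 2, therefore h is not injective.
Since h is not injective, we determine |image(h)|. Computing x^23 mod 47 for each x (by repeated squaring, reducing mod 47 at every step), the values h(0), h(1), …, h(46) are: 0, 1, 1, 1, 1, 46, 1, 1, 1, 1, 46, 46, 1, 46, 1, 46, 1, 1, 1, 46, 46, 1, 46, 46, 1, 1, 46, 1, 1, 46, 46, 46, 1, 46, 1, 46, 1, 1, 46, 46, 46, 46, 1, 46, 46, 46, 46.
The distinct values are {0, 1, 46}; there are 3 of them.

3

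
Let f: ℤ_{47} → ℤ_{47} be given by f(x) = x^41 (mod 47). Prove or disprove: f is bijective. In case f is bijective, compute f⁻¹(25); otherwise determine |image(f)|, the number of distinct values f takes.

2

Since 47 is prime, the nonzero elements of ℤ_{47} form a cyclic group of order 46.
As gcd(41, 46) = 1, raising to the 41st power is a bijection on this group: if u^41 ≡ v^41 then (uv^{−1})^41 = 1, and the only element of order dividing gcd(41, 46) = 1 is 1, so u = v.
With f(0) = 0 this makes f injective on all of ℤ_{47}, hence bijective (finite equal-size domain and codomain). In particular f is bijective.
Since f is bijective, we find the preimage of 25. The inverse of x ↦ x^41 on (ℤ_{47})^× is x ↦ x^9, because 41·9 = 369 = 8·46 + 1 ≡ 1 (mod 46) and x^{46} = 1 for x ≠ 0 (Fermat). So f⁻¹(25) = 25^9 mod 47.
Repeated squaring mod 47: 25^1 ≡ 25, 25^2 ≡ 25² = 625 ≡ 14, 25^4 ≡ 14² = 196 ≡ 8, 25^8 ≡ 8² = 64 ≡ 17. Since 9 = 8 + 1, 25^9 ≡ 17·25: 17·25 = 425 ≡ 2. So 25^9 ≡ 2 (mod 47).
Hence f⁻¹(25) = 2.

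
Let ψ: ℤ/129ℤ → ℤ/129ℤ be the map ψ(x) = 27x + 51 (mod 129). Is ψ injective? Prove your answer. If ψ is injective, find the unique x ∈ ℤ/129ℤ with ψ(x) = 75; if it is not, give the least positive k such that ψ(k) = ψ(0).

43

We have gcd(27, 129) = 3 > 1. Taking x_1 = 0 and x_2 = 43: ψ(0) = 51 and ψ(43) = 27·43 + 51 = 1212 ≡ 51 (mod 129).
So ψ(0) = ψ(43) while 0 ≠ 43, hence ψ is not injective.
Since ψ is not injective, we find the least positive k with ψ(k) = ψ(0): this means 27k ≡ 0 (mod 129), i.e. 129 ∣ 27k. Since gcd(27, 129) = 3, dividing through by 3 this holds exactly when 43 ∣ 9k, and as gcd(9, 43) = 1, exactly when 43 ∣ k.
The smallest positive such k is 43.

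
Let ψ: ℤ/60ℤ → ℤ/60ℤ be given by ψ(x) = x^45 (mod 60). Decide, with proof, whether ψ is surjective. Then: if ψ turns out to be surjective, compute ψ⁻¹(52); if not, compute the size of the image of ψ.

45

ψ(0) = 0^45 = 0.
ψ(30): Repeated squaring mod 60: 30^1 ≡ 30, 30^2 ≡ 30² = 900 ≡ 0, 30^4 ≡ 0² = 0, 30^8 ≡ 0² = 0, 30^16 ≡ 0² = 0, 30^32 ≡ 0² = 0. Since 45 = 32 + 8 + 4 + 1, 30^45 ≡ 0·0·0·30: 0·0 = 0, then 0·0 = 0, then 0·30 = 0. So 30^45 ≡ 0 (mod 60).
So ψ(0) = ψ(30) = 0 while 0 ≠ 30, therefore ψ is not injective.
A non-injective map from the 60-element set ℤ/60ℤ to itself takes at most 59 distinct values, so it cannot be surjective. Therefore ψ is not surjective.
Since ψ is not surjective, we determine |image(ψ)|. Computing x^45 mod 60 for each x (by repeated squaring, reducing mod 60 at every step), the values ψ(0), ψ(1), …, ψ(59) are: 0, 1, 32, 3, 4, 5, 36, 7, 8, 9, 40, 11, 12, 13, 44, 15, 16, 17, 48, 19, 20, 21, 52, 23, 24, 25, 56, 27, 28, 29, 0, 31, 32, 33, 4, 35, 36, 37, 8, 39, 40, 41, 12, 43, 44, 45, 16, 47, 48, 49, 20, 51, 52, 53, 24, 55, 56, 57, 28, 59.
The distinct values are {0, 1, 3, 4, 5, 7, 8, 9, 11, 12, 13, 15, 16, 17, 19, 20, 21, 23, 24, 25, 27, 28, 29, 31, 32, 33, 35, 36, 37, 39, 40, 41, 43, 44, 45, 47, 48, 49, 51, 52, 53, 55, 56, 57, 59}; there are 45 of them.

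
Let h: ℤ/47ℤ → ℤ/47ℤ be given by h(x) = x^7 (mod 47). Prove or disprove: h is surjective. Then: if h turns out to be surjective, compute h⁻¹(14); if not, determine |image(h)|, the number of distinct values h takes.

Since 47 is prime, the nonzero elements of ℤ/47ℤ form a cyclic group of order 46.
As gcd(7, 46) = 1, raising to the 7th power is a bijection on this group: if s^7 ≡ t^7 then (st^{−1})^7 = 1, and the only element of order dividing gcd(7, 46) = 1 is 1, so s = t.
With h(0) = 0 this makes h injective on all of ℤ/47ℤ, hence bijective (finite equal-size domain and codomain). In particular h is surjective.
Since h is surjective, we find the preimage of 14. The inverse of x ↦ x^7 on (ℤ/47ℤ)^× is x ↦ x^33, because 7·33 = 231 = 5·46 + 1 ≡ 1 (mod 46) and x^{46} = 1 for x ≠ 0 (Fermat). So h⁻¹(14) = 14^33 mod 47.
Repeated squaring mod 47: 14^1 ≡ 14, 14^2 ≡ 14² = 196 ≡ 8, 14^4 ≡ 8² = 64 ≡ 17, 14^8 ≡ 17² = 289 ≡ 7, 14^16 ≡ 7² = 49 ≡ 2, 14^32 ≡ 2² = 4. Since 33 = 32 + 1, 14^33 ≡ 4·14: 4·14 = 56 ≡ 9. So 14^33 ≡ 9 (mod 47).
Hence h⁻¹(14) = 9.

9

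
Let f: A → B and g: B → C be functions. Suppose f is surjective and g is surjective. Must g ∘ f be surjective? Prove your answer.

Let c ∈ C. Since g is surjective, there is b ∈ B with g(b) = c. Since f is surjective, there is a ∈ A with f(a) = b.
Then (g ∘ f)(a) = g(b) = c. Hence g ∘ f is surjective.

surjective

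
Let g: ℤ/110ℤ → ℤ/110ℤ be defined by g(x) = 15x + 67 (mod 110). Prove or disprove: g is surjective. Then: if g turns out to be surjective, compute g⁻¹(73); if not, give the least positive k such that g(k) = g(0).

22

Since gcd(15, 110) = 5, we have 15x ≡ 0 (mod 5) for all x, so g(x) ≡ 2 (mod 5).
But 0 ≢ 2 (mod 5), so 0 ∈ ℤ/110ℤ has no preimage. So g is not surjective.
Since g is not surjective, we find the least positive k with g(k) = g(0): this means 15k ≡ 0 (mod 110), i.e. 110 ∣ 15k. Since gcd(15, 110) = 5, dividing through by 5 this holds exactly when 22 ∣ 3k, and as gcd(3, 22) = 1, exactly when 22 ∣ k.
The smallest positive such k is 22.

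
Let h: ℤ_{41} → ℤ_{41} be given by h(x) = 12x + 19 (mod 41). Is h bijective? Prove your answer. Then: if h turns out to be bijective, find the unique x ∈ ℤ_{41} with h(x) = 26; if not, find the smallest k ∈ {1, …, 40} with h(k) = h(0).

4

If h(s) = h(t), then 12s ≡ 12t (mod 41). Because gcd(12, 41) = 1, we may cancel 12 to get s ≡ t (mod 41).
We now compute 12⁻¹ mod 41 explicitly. Euclid's algorithm: 41 = 3·12 + 5, 12 = 2·5 + 2, 5 = 2·2 + 1; back-substituting gives 1 = 24·12 − 7·41, so 12⁻¹ ≡ 24 (mod 41).
For any y ∈ ℤ_{41}, x = 24(y − 19) mod 41 satisfies h(x) = 12·24(y − 19) + 19 ≡ y (since 12·24 ≡ 1 mod 41). So every y has a preimage.
So h is bijective.
Since h is bijective, we find h⁻¹(26): we need 12x ≡ 26 − 19 ≡ 7 (mod 41). Using 12⁻¹ = 24: x ≡ 24·7 = 168 = 4·41 + 4, so x = 4.
Check: h(4) = 12·4 + 19 = 67 = 1·41 + 26 ≡ 26 (mod 41).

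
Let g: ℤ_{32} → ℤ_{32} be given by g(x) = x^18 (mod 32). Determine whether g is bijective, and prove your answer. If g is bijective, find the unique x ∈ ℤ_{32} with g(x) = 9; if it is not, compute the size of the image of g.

5

g(0) = 0^18 = 0.
g(2): Repeated squaring mod 32: 2^1 ≡ 2, 2^2 ≡ 2² = 4, 2^4 ≡ 4² = 16, 2^8 ≡ 16² = 256 ≡ 0, 2^16 ≡ 0² = 0. Since 18 = 16 + 2, 2^18 ≡ 0·4: 0·4 = 0. So 2^18 ≡ 0 (mod 32).
So g(0) = g(2) = 0 while 0 ≠ 2, so g is not injective, hence not bijective.
Since g is not bijective, we determine |image(g)|. Computing x^18 mod 32 for each x (by repeated squaring, reducing mod 32 at every step), the values g(0), g(1), …, g(31) are: 0, 1, 0, 9, 0, 25, 0, 17, 0, 17, 0, 25, 0, 9, 0, 1, 0, 1, 0, 9, 0, 25, 0, 17, 0, 17, 0, 25, 0, 9, 0, 1.
The distinct values are {0, 1, 9, 17, 25}; there are 5 of them.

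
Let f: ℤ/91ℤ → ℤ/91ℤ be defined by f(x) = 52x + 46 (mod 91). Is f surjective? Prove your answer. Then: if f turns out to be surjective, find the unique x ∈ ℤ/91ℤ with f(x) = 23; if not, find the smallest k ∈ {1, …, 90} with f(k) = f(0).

Since gcd(52, 91) = 13, we have 52x ≡ 0 (mod 13) for all x, so f(x) ≡ 7 (mod 13).
But 0 ≢ 7 (mod 13), so 0 ∈ ℤ/91ℤ has no preimage. Hence f is not surjective.
Since f is not surjective, we find the least positive k with f(k) = f(0): this means 52k ≡ 0 (mod 91), i.e. 91 ∣ 52k. Since gcd(52, 91) = 13, dividing through by 13 this holds exactly when 7 ∣ 4k, and as gcd(4, 7) = 1, exactly when 7 ∣ k.
The smallest positive such k is 7.

7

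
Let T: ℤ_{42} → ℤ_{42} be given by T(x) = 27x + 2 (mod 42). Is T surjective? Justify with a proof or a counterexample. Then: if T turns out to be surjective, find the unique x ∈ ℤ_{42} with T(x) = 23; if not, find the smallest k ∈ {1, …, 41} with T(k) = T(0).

By definition, T is surjective if every y in the codomain equals T(x) for some x in the domain.
Since gcd(27, 42) = 3, we have 27x ≡ 0 (mod 3) for all x, so T(x) ≡ 2 (mod 3).
But 0 ≢ 2 (mod 3), so 0 ∈ ℤ_{42} has no preimage. Thus T is not surjective.
Since T is not surjective, we find the least positive k with T(k) = T(0): this means 27k ≡ 0 (mod 42), i.e. 42 ∣ 27k. Since gcd(27, 42) = 3, dividing through by 3 this holds exactly when 14 ∣ 9k, and as gcd(9, 14) = 1, exactly when 14 ∣ k.
The smallest positive such k is 14.

14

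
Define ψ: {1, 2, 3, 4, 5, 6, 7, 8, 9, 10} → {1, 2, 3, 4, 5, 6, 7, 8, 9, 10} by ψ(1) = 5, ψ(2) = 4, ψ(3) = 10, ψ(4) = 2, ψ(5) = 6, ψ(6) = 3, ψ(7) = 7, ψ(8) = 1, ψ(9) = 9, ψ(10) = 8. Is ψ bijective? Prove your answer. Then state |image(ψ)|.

The values 5, 4, 10, 2, 6, 3, 7, 1, 9, 8 are a permutation of {1, 2, 3, 4, 5, 6, 7, 8, 9, 10}: each element appears exactly once.
So ψ is injective and surjective, hence bijective.
The image of ψ is {1, 2, 3, 4, 5, 6, 7, 8, 9, 10}, which has 10 elements.

10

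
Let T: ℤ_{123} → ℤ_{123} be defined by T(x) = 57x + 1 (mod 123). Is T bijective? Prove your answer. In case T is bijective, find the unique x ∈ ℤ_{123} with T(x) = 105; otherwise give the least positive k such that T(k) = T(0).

41

We have gcd(57, 123) = 3 > 1. Taking u = 0 and v = 41: T(0) = 1 and T(41) = 57·41 + 1 = 2338 ≡ 1 (mod 123).
So T(0) = T(41) while 0 ≠ 41, therefore T is not injective, hence not bijective.
Since T is not bijective, we find the least positive k with T(k) = T(0): this means 57k ≡ 0 (mod 123), i.e. 123 ∣ 57k. Since gcd(57, 123) = 3, dividing through by 3 this holds exactly when 41 ∣ 19k, and as gcd(19, 41) = 1, exactly when 41 ∣ k.
The smallest positive such k is 41.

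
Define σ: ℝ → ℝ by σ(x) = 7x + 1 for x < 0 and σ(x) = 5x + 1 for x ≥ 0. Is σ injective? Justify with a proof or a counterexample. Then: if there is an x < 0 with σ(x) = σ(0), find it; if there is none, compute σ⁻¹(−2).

Both pieces are strictly increasing (slopes 7 and 5), so each is injective on its own interval.
The left piece maps (−∞, 0) onto (−∞, 1); the right piece maps [0, ∞) onto [1, ∞).
These images are disjoint, so no value is attained by both pieces. Hence σ is injective.
Because the two images are disjoint, no x < 0 has σ(x) = σ(0), so we compute σ⁻¹(−2): −2 lies in (−∞, 1), so solve 7x + 1 = −2: x = (−2 − 1)/7 = −3/7.

-3/7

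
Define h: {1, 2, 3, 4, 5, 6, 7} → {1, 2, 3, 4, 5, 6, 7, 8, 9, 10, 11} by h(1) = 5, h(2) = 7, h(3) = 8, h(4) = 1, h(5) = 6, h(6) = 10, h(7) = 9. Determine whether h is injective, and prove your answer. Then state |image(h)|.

The values h(1), …, h(7) are 5, 7, 8, 1, 6, 10, 9 — all distinct.
So h(u) = h(v) only when u = v, and h is injective.
The image of h is {1, 5, 6, 7, 8, 9, 10}, which has 7 elements.

7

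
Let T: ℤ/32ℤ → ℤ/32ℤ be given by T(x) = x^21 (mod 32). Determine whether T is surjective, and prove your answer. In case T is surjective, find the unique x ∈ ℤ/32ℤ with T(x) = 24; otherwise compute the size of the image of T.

17

T(0) = 0^21 = 0.
T(2): Repeated squaring mod 32: 2^1 ≡ 2, 2^2 ≡ 2² = 4, 2^4 ≡ 4² = 16, 2^8 ≡ 16² = 256 ≡ 0, 2^16 ≡ 0² = 0. Since 21 = 16 + 4 + 1, 2^21 ≡ 0·16·2: 0·16 = 0, then 0·2 = 0. So 2^21 ≡ 0 (mod 32).
So T(0) = T(2) = 0 while 0 ≠ 2, therefore T is not injective.
A non-injective map from the 32-element set ℤ/32ℤ to itself takes at most 31 distinct values, so it cannot be surjective. Hence T is not surjective.
Since T is not surjective, we determine |image(T)|. Computing x^21 mod 32 for each x (by repeated squaring, reducing mod 32 at every step), the values T(0), T(1), …, T(31) are: 0, 1, 0, 19, 0, 21, 0, 7, 0, 9, 0, 27, 0, 29, 0, 15, 0, 17, 0, 3, 0, 5, 0, 23, 0, 25, 0, 11, 0, 13, 0, 31.
The distinct values are {0, 1, 3, 5, 7, 9, 11, 13, 15, 17, 19, 21, 23, 25, 27, 29, 31}; there are 17 of them.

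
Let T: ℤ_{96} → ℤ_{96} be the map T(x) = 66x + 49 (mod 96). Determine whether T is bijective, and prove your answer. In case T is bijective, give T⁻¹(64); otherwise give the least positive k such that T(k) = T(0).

16

We have gcd(66, 96) = 6 > 1. Taking s = 0 and t = 16: T(0) = 49 and T(16) = 66·16 + 49 = 1105 ≡ 49 (mod 96).
So T(0) = T(16) while 0 ≠ 16, hence T is not injective, hence not bijective.
Since T is not bijective, we find the least positive k with T(k) = T(0): this means 66k ≡ 0 (mod 96), i.e. 96 ∣ 66k. Since gcd(66, 96) = 6, dividing through by 6 this holds exactly when 16 ∣ 11k, and as gcd(11, 16) = 1, exactly when 16 ∣ k.
The smallest positive such k is 16.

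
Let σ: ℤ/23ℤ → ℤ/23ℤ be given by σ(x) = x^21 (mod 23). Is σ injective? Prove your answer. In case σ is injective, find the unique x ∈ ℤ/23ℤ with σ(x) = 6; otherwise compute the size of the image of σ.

Since 23 is prime, the nonzero elements of ℤ/23ℤ form a cyclic group of order 22.
As gcd(21, 22) = 1, raising to the 21st power is a bijection on this group: if u^21 ≡ v^21 then (uv^{−1})^21 = 1, and the only element of order dividing gcd(21, 22) = 1 is 1, so u = v.
With σ(0) = 0 this makes σ injective on all of ℤ/23ℤ, hence bijective (finite equal-size domain and codomain). In particular σ is injective.
Since σ is injective, we find the preimage of 6. The inverse of x ↦ x^21 on (ℤ/23ℤ)^× is x ↦ x^21, because 21·21 = 441 = 20·22 + 1 ≡ 1 (mod 22) and x^{22} = 1 for x ≠ 0 (Fermat). So σ⁻¹(6) = 6^21 mod 23.
Repeated squaring mod 23: 6^1 ≡ 6, 6^2 ≡ 6² = 36 ≡ 13, 6^4 ≡ 13² = 169 ≡ 8, 6^8 ≡ 8² = 64 ≡ 18, 6^16 ≡ 18² = 324 ≡ 2. Since 21 = 16 + 4 + 1, 6^21 ≡ 2·8·6: 2·8 = 16, then 16·6 = 96 ≡ 4. So 6^21 ≡ 4 (mod 23).
Hence σ⁻¹(6) = 4.

4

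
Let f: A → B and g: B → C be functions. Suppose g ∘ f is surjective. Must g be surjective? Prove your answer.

Let c ∈ C. Since g ∘ f is surjective, some a ∈ A has g(f(a)) = c. Then b = f(a) ∈ B satisfies g(b) = c. So g is surjective.

surjective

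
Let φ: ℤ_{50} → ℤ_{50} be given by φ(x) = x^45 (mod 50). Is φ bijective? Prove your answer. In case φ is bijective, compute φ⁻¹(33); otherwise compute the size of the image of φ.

φ(0) = 0^45 = 0.
φ(10): Repeated squaring mod 50: 10^1 ≡ 10, 10^2 ≡ 10² = 100 ≡ 0, 10^4 ≡ 0² = 0, 10^8 ≡ 0² = 0, 10^16 ≡ 0² = 0, 10^32 ≡ 0² = 0. Since 45 = 32 + 8 + 4 + 1, 10^45 ≡ 0·0·0·10: 0·0 = 0, then 0·0 = 0, then 0·10 = 0. So 10^45 ≡ 0 (mod 50).
So φ(0) = φ(10) = 0 while 0 ≠ 10, so φ is not injective, hence not bijective.
Since φ is not bijective, we determine |image(φ)|. Computing x^45 mod 50 for each x (by repeated squaring, reducing mod 50 at every step), the values φ(0), φ(1), …, φ(49) are: 0, 1, 32, 43, 24, 25, 26, 7, 18, 49, 0, 1, 32, 43, 24, 25, 26, 7, 18, 49, 0, 1, 32, 43, 24, 25, 26, 7, 18, 49, 0, 1, 32, 43, 24, 25, 26, 7, 18, 49, 0, 1, 32, 43, 24, 25, 26, 7, 18, 49.
The distinct values are {0, 1, 7, 18, 24, 25, 26, 32, 43, 49}; there are 10 of them.

10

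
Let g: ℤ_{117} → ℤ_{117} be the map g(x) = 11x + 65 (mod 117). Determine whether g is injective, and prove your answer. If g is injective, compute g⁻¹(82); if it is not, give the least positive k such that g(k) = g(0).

76

Recall: g is injective when g(a) = g(b) forces a = b.
If g(a) = g(b), then 11a ≡ 11b (mod 117). Because gcd(11, 117) = 1, we may cancel 11 to get a ≡ b (mod 117).
Hence g is injective.
We now compute 11⁻¹ mod 117 explicitly. Euclid's algorithm: 117 = 10·11 + 7, 11 = 1·7 + 4, 7 = 1·4 + 3, 4 = 1·3 + 1; back-substituting gives 1 = 32·11 − 3·117, so 11⁻¹ ≡ 32 (mod 117).
Since g is injective, we compute g⁻¹(82): solve 11x + 65 ≡ 82 (mod 117), i.e. 11x ≡ 17 (mod 117).
Multiplying by 11⁻¹ = 32 gives x ≡ 32·17 = 544 = 4·117 + 76 ≡ 76 (mod 117).
Check: g(76) = 11·76 + 65 = 901 = 7·117 + 82 ≡ 82 (mod 117).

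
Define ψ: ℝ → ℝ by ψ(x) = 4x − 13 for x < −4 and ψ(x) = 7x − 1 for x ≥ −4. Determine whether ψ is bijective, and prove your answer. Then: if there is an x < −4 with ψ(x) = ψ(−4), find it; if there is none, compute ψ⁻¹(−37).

-6

Both pieces are strictly increasing (slopes 4 and 7), so each is injective on its own interval.
The left piece maps (−∞, −4) onto (−∞, −29); the right piece maps [−4, ∞) onto [−29, ∞).
Since −29 = −29, the images partition ℝ: ψ is injective and surjective, hence bijective.
Because the two images are disjoint, no x < −4 has ψ(x) = ψ(−4), so we compute ψ⁻¹(−37): −37 lies in (−∞, −29), so solve 4x − 13 = −37: x = (−37 + 13)/4 = −6.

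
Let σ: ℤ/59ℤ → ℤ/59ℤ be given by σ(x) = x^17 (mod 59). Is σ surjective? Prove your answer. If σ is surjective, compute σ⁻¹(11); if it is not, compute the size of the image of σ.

38

Since 59 is prime, the nonzero elements of ℤ/59ℤ form a cyclic group of order 58.
As gcd(17, 58) = 1, raising to the 17th power is a bijection on this group: if u^17 ≡ v^17 then (uv^{−1})^17 = 1, and the only element of order dividing gcd(17, 58) = 1 is 1, so u = v.
With σ(0) = 0 this makes σ injective on all of ℤ/59ℤ, hence bijective (finite equal-size domain and codomain). In particular σ is surjective.
Since σ is surjective, we find the preimage of 11. The inverse of x ↦ x^17 on (ℤ/59ℤ)^× is x ↦ x^41, because 17·41 = 697 = 12·58 + 1 ≡ 1 (mod 58) and x^{58} = 1 for x ≠ 0 (Fermat). So σ⁻¹(11) = 11^41 mod 59.
Repeated squaring mod 59: 11^1 ≡ 11, 11^2 ≡ 11² = 121 ≡ 3, 11^4 ≡ 3² = 9, 11^8 ≡ 9² = 81 ≡ 22, 11^16 ≡ 22² = 484 ≡ 12, 11^32 ≡ 12² = 144 ≡ 26. Since 41 = 32 + 8 + 1, 11^41 ≡ 26·22·11: 26·22 = 572 ≡ 41, then 41·11 = 451 ≡ 38. So 11^41 ≡ 38 (mod 59).
Hence σ⁻¹(11) = 38.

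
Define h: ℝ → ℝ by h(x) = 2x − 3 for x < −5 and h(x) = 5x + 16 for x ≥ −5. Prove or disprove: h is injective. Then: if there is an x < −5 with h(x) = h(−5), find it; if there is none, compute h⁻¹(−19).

Both pieces are strictly increasing (slopes 2 and 5), so each is injective on its own interval.
The left piece maps (−∞, −5) onto (−∞, −13); the right piece maps [−5, ∞) onto [−9, ∞).
These images are disjoint, so no value is attained by both pieces. So h is injective.
Because the two images are disjoint, no x < −5 has h(x) = h(−5), so we compute h⁻¹(−19): −19 lies in (−∞, −13), so solve 2x − 3 = −19: x = (−19 + 3)/2 = −8.

-8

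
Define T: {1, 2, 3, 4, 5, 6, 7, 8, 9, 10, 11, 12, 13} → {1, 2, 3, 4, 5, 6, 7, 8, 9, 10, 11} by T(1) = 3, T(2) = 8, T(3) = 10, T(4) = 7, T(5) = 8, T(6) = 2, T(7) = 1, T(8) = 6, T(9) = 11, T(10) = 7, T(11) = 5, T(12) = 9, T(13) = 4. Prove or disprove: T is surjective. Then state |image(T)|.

Every element of the codomain has a preimage: 1 = T(7), 2 = T(6), 3 = T(1), 4 = T(13), 5 = T(11), 6 = T(8), 7 = T(4), 8 = T(2), 9 = T(12), 10 = T(3), 11 = T(9).
Hence T is surjective.
The image of T is {1, 2, 3, 4, 5, 6, 7, 8, 9, 10, 11}, which has 11 elements.

11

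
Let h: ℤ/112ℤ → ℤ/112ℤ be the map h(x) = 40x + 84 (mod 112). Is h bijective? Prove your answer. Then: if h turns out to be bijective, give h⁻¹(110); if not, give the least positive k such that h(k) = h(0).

14

We have gcd(40, 112) = 8 > 1. Taking a = 0 and b = 14: h(0) = 84 and h(14) = 40·14 + 84 = 644 ≡ 84 (mod 112).
So h(0) = h(14) while 0 ≠ 14, hence h is not injective, hence not bijective.
Since h is not bijective, we find the least positive k with h(k) = h(0): this means 40k ≡ 0 (mod 112), i.e. 112 ∣ 40k. Since gcd(40, 112) = 8, dividing through by 8 this holds exactly when 14 ∣ 5k, and as gcd(5, 14) = 1, exactly when 14 ∣ k.
The smallest positive such k is 14.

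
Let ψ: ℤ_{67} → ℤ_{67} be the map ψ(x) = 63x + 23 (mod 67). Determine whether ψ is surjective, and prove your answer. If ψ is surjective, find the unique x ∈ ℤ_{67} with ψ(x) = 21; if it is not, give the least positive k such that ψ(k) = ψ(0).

34

Since gcd(63, 67) = 1, 63 is invertible modulo 67. Euclid's algorithm: 67 = 1·63 + 4, 63 = 15·4 + 3, 4 = 1·3 + 1; back-substituting gives 1 = 50·63 − 47·67, so 63⁻¹ ≡ 50 (mod 67).
For any y ∈ ℤ_{67}, x = 50(y − 23) mod 67 satisfies ψ(x) = 63·50(y − 23) + 23 ≡ y (since 63·50 ≡ 1 mod 67). So every y has a preimage.
Therefore ψ is surjective.
Since ψ is surjective, we compute ψ⁻¹(21): solve 63x + 23 ≡ 21 (mod 67), i.e. 63x ≡ 65 (mod 67).
Multiplying by 63⁻¹ = 50 gives x ≡ 50·65 = 3250 = 48·67 + 34 ≡ 34 (mod 67).
Check: ψ(34) = 63·34 + 23 = 2165 = 32·67 + 21 ≡ 21 (mod 67).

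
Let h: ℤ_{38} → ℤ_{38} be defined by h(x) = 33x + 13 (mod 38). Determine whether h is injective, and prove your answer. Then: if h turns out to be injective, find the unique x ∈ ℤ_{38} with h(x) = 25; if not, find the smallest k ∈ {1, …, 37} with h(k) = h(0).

28

Suppose h(a) = h(b) in ℤ_{38}. Then 33a + 13 ≡ 33b + 13 (mod 38), hence 33(a − b) ≡ 0 (mod 38).
Since gcd(33, 38) = 1, 33 is invertible modulo 38, hence a − b ≡ 0 (mod 38), i.e. a = b.
So h is injective.
We now compute 33⁻¹ mod 38 explicitly. Euclid's algorithm: 38 = 1·33 + 5, 33 = 6·5 + 3, 5 = 1·3 + 2, 3 = 1·2 + 1; back-substituting gives 1 = 15·33 − 13·38, so 33⁻¹ ≡ 15 (mod 38).
Since h is injective, we compute h⁻¹(25): solve 33x + 13 ≡ 25 (mod 38), i.e. 33x ≡ 12 (mod 38).
Multiplying by 33⁻¹ = 15 gives x ≡ 15·12 = 180 = 4·38 + 28 ≡ 28 (mod 38).
Check: h(28) = 33·28 + 13 = 937 = 24·38 + 25 ≡ 25 (mod 38).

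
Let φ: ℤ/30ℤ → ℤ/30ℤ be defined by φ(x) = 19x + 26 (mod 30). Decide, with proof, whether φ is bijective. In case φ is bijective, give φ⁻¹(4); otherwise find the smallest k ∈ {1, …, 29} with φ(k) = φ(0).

2

Suppose φ(a) = φ(b) in ℤ/30ℤ. Then 19a + 26 ≡ 19b + 26 (mod 30), thus 19(a − b) ≡ 0 (mod 30).
Since gcd(19, 30) = 1, 19 is invertible modulo 30, so a − b ≡ 0 (mod 30), i.e. a = b.
We now compute 19⁻¹ mod 30 explicitly. Euclid's algorithm: 30 = 1·19 + 11, 19 = 1·11 + 8, 11 = 1·8 + 3, 8 = 2·3 + 2, 3 = 1·2 + 1; back-substituting gives 1 = 19·19 − 12·30, so 19⁻¹ ≡ 19 (mod 30).
Then y ↦ 19(y − 26) is a two-sided inverse to φ, so every y ∈ ℤ/30ℤ has a preimage.
Thus φ is bijective.
Since φ is bijective, we compute φ⁻¹(4): solve 19x + 26 ≡ 4 (mod 30), i.e. 19x ≡ 8 (mod 30).
Multiplying by 19⁻¹ = 19 gives x ≡ 19·8 = 152 = 5·30 + 2 ≡ 2 (mod 30).
Check: φ(2) = 19·2 + 26 = 64 = 2·30 + 4 ≡ 4 (mod 30).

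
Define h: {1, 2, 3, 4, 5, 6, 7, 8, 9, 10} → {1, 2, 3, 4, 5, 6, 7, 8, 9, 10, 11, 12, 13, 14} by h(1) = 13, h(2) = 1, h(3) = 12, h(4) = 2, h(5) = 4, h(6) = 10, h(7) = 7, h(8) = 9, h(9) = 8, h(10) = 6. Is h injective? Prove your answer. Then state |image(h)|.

10

The values h(1), …, h(10) are 13, 1, 12, 2, 4, 10, 7, 9, 8, 6 — all distinct.
So h(u) = h(v) only when u = v, and h is injective.
The image of h is {1, 2, 4, 6, 7, 8, 9, 10, 12, 13}, which has 10 elements.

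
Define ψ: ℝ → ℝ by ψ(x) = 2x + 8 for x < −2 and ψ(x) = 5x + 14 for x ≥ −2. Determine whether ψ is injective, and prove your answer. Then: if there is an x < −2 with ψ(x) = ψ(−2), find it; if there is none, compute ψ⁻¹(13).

Both pieces are strictly increasing (slopes 2 and 5), so each is injective on its own interval.
The left piece maps (−∞, −2) onto (−∞, 4); the right piece maps [−2, ∞) onto [4, ∞).
These images are disjoint, so no value is attained by both pieces. Therefore ψ is injective.
Because the two images are disjoint, no x < −2 has ψ(x) = ψ(−2), so we compute ψ⁻¹(13): 13 lies in [4, ∞), so solve 5x + 14 = 13: x = (13 − 14)/5 = −1/5.

-1/5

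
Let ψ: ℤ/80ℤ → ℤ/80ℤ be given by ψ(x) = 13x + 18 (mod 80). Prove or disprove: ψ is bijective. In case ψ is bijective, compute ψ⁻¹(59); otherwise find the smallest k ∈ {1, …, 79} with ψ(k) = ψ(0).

77

Recall that injectivity means: for all x_1, x_2 in the domain, ψ(x_1) = ψ(x_2) implies x_1 = x_2.
Suppose ψ(x_1) = ψ(x_2) in ℤ/80ℤ. Then 13x_1 + 18 ≡ 13x_2 + 18 (mod 80), hence 13(x_1 − x_2) ≡ 0 (mod 80).
Since gcd(13, 80) = 1, 13 is invertible modulo 80, thus x_1 − x_2 ≡ 0 (mod 80), i.e. x_1 = x_2.
We now compute 13⁻¹ mod 80 explicitly. Euclid's algorithm: 80 = 6·13 + 2, 13 = 6·2 + 1; back-substituting gives 1 = 37·13 − 6·80, so 13⁻¹ ≡ 37 (mod 80).
Then y ↦ 37(y − 18) is a two-sided inverse to ψ, so every y ∈ ℤ/80ℤ has a preimage.
Hence ψ is bijective.
Since ψ is bijective, we compute ψ⁻¹(59): solve 13x + 18 ≡ 59 (mod 80), i.e. 13x ≡ 41 (mod 80).
Multiplying by 13⁻¹ = 37 gives x ≡ 37·41 = 1517 = 18·80 + 77 ≡ 77 (mod 80).
Check: ψ(77) = 13·77 + 18 = 1019 = 12·80 + 59 ≡ 59 (mod 80).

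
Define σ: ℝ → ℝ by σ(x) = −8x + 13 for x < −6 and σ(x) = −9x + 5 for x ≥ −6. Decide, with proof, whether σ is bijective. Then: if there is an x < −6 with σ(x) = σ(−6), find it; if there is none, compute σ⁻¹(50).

-5

Both pieces are strictly decreasing (slopes −8 and −9), so each is injective on its own interval.
The left piece maps (−∞, −6) onto (61, ∞); the right piece maps [−6, ∞) onto (−∞, 59].
The images leave a gap (61 has no preimage), so σ is not surjective, hence not bijective.
Because the two images are disjoint, no x < −6 has σ(x) = σ(−6), so we compute σ⁻¹(50): 50 lies in (−∞, 59], so solve −9x + 5 = 50: x = (50 − 5)/(−9) = −5.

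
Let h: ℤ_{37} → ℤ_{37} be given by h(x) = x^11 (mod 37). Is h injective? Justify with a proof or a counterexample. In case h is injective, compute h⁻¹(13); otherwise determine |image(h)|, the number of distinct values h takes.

2

Since 37 is prime, the nonzero elements of ℤ_{37} form a cyclic group of order 36.
As gcd(11, 36) = 1, raising to the 11th power is a bijection on this group: if x_1^11 ≡ x_2^11 then (x_1x_2^{−1})^11 = 1, and the only element of order dividing gcd(11, 36) = 1 is 1, so x_1 = x_2.
With h(0) = 0 this makes h injective on all of ℤ_{37}, hence bijective (finite equal-size domain and codomain). In particular h is injective.
Since h is injective, we find the preimage of 13. The inverse of x ↦ x^11 on (ℤ_{37})^× is x ↦ x^23, because 11·23 = 253 = 7·36 + 1 ≡ 1 (mod 36) and x^{36} = 1 for x ≠ 0 (Fermat). So h⁻¹(13) = 13^23 mod 37.
Repeated squaring mod 37: 13^1 ≡ 13, 13^2 ≡ 13² = 169 ≡ 21, 13^4 ≡ 21² = 441 ≡ 34, 13^8 ≡ 34² = 1156 ≡ 9, 13^16 ≡ 9² = 81 ≡ 7. Since 23 = 16 + 4 + 2 + 1, 13^23 ≡ 7·34·21·13: 7·34 = 238 ≡ 16, then 16·21 = 336 ≡ 3, then 3·13 = 39 ≡ 2. So 13^23 ≡ 2 (mod 37).
Hence h⁻¹(13) = 2.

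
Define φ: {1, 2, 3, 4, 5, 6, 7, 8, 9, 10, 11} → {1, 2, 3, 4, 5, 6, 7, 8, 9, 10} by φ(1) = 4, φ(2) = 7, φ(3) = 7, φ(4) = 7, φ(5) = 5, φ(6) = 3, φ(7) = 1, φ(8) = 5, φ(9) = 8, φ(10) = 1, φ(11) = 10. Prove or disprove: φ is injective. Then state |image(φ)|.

7

φ(2) = 7 = φ(3) with 2 ≠ 3, so φ is not injective.
The image of φ is {1, 3, 4, 5, 7, 8, 10}, which has 7 elements.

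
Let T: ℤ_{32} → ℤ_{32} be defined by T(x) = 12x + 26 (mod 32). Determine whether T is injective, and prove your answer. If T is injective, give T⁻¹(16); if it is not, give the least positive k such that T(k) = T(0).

We have gcd(12, 32) = 4 > 1. Taking x_1 = 0 and x_2 = 8: T(0) = 26 and T(8) = 12·8 + 26 = 122 ≡ 26 (mod 32).
So T(0) = T(8) while 0 ≠ 8, hence T is not injective.
Since T is not injective, we find the least positive k with T(k) = T(0): this means 12k ≡ 0 (mod 32), i.e. 32 ∣ 12k. Since gcd(12, 32) = 4, dividing through by 4 this holds exactly when 8 ∣ 3k, and as gcd(3, 8) = 1, exactly when 8 ∣ k.
The smallest positive such k is 8.

8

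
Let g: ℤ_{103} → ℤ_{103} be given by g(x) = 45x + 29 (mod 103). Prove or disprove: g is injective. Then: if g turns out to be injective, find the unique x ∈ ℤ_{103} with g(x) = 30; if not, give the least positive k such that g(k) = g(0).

Recall that injectivity means: for all x_1, x_2 in the domain, g(x_1) = g(x_2) implies x_1 = x_2.
If g(x_1) = g(x_2), then 45x_1 ≡ 45x_2 (mod 103). Because gcd(45, 103) = 1, we may cancel 45 to get x_1 ≡ x_2 (mod 103).
Thus g is injective.
We now compute 45⁻¹ mod 103 explicitly. Euclid's algorithm: 103 = 2·45 + 13, 45 = 3·13 + 6, 13 = 2·6 + 1; back-substituting gives 1 = 87·45 − 38·103, so 45⁻¹ ≡ 87 (mod 103).
Since g is injective, we find g⁻¹(30): we need 45x ≡ 30 − 29 ≡ 1 (mod 103). Using 45⁻¹ = 87: x ≡ 87·1 = 87, so x = 87.
Check: g(87) = 45·87 + 29 = 3944 = 38·103 + 30 ≡ 30 (mod 103).

87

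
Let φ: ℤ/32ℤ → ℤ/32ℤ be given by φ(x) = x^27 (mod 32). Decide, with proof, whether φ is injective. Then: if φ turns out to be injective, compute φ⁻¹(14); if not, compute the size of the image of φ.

φ(0) = 0^27 = 0.
φ(2): Repeated squaring mod 32: 2^1 ≡ 2, 2^2 ≡ 2² = 4, 2^4 ≡ 4² = 16, 2^8 ≡ 16² = 256 ≡ 0, 2^16 ≡ 0² = 0. Since 27 = 16 + 8 + 2 + 1, 2^27 ≡ 0·0·4·2: 0·0 = 0, then 0·4 = 0, then 0·2 = 0. So 2^27 ≡ 0 (mod 32).
So φ(0) = φ(2) = 0 while 0 ≠ 2, thus φ is not injective.
Since φ is not injective, we determine |image(φ)|. Computing x^27 mod 32 for each x (by repeated squaring, reducing mod 32 at every step), the values φ(0), φ(1), …, φ(31) are: 0, 1, 0, 27, 0, 29, 0, 23, 0, 25, 0, 19, 0, 21, 0, 15, 0, 17, 0, 11, 0, 13, 0, 7, 0, 9, 0, 3, 0, 5, 0, 31.
The distinct values are {0, 1, 3, 5, 7, 9, 11, 13, 15, 17, 19, 21, 23, 25, 27, 29, 31}; there are 17 of them.

17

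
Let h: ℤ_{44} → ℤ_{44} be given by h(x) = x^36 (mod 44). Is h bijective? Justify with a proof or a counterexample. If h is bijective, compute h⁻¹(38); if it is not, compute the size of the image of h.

h(10): Repeated squaring mod 44: 10^1 ≡ 10, 10^2 ≡ 10² = 100 ≡ 12, 10^4 ≡ 12² = 144 ≡ 12, 10^8 ≡ 12² = 144 ≡ 12, 10^16 ≡ 12² = 144 ≡ 12, 10^32 ≡ 12² = 144 ≡ 12. Since 36 = 32 + 4, 10^36 ≡ 12·12: 12·12 = 144 ≡ 12. So 10^36 ≡ 12 (mod 44).
h(12): Repeated squaring mod 44: 12^1 ≡ 12, 12^2 ≡ 12² = 144 ≡ 12, 12^4 ≡ 12² = 144 ≡ 12, 12^8 ≡ 12² = 144 ≡ 12, 12^16 ≡ 12² = 144 ≡ 12, 12^32 ≡ 12² = 144 ≡ 12. Since 36 = 32 + 4, 12^36 ≡ 12·12: 12·12 = 144 ≡ 12. So 12^36 ≡ 12 (mod 44).
So h(10) = h(12) = 12 while 10 ≠ 12, so h is not injective, hence not bijective.
Since h is not bijective, we determine |image(h)|. Computing x^36 mod 44 for each x (by repeated squaring, reducing mod 44 at every step), the values h(0), h(1), …, h(43) are: 0, 1, 20, 25, 4, 5, 16, 37, 36, 9, 12, 33, 12, 9, 36, 37, 16, 5, 4, 25, 20, 1, 0, 1, 20, 25, 4, 5, 16, 37, 36, 9, 12, 33, 12, 9, 36, 37, 16, 5, 4, 25, 20, 1.
The distinct values are {0, 1, 4, 5, 9, 12, 16, 20, 25, 33, 36, 37}; there are 12 of them.

12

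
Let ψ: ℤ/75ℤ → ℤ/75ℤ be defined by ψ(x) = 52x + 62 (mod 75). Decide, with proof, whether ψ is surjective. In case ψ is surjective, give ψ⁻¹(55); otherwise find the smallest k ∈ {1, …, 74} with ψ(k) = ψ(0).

59

Since gcd(52, 75) = 1, 52 is invertible modulo 75. Euclid's algorithm: 75 = 1·52 + 23, 52 = 2·23 + 6, 23 = 3·6 + 5, 6 = 1·5 + 1; back-substituting gives 1 = 13·52 − 9·75, so 52⁻¹ ≡ 13 (mod 75).
For any y ∈ ℤ/75ℤ, x = 13(y − 62) mod 75 satisfies ψ(x) = 52·13(y − 62) + 62 ≡ y (since 52·13 ≡ 1 mod 75). So every y has a preimage.
So ψ is surjective.
Since ψ is surjective, we compute ψ⁻¹(55): solve 52x + 62 ≡ 55 (mod 75), i.e. 52x ≡ 68 (mod 75).
Multiplying by 52⁻¹ = 13 gives x ≡ 13·68 = 884 = 11·75 + 59 ≡ 59 (mod 75).
Check: ψ(59) = 52·59 + 62 = 3130 = 41·75 + 55 ≡ 55 (mod 75).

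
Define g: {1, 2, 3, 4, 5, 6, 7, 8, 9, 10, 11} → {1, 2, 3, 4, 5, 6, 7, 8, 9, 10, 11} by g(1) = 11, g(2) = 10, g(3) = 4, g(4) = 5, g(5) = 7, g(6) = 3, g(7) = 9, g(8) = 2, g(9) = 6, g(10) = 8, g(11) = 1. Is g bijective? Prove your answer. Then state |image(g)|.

11

The values 11, 10, 4, 5, 7, 3, 9, 2, 6, 8, 1 are a permutation of {1, 2, 3, 4, 5, 6, 7, 8, 9, 10, 11}: each element appears exactly once.
So g is injective and surjective, hence bijective.
The image of g is {1, 2, 3, 4, 5, 6, 7, 8, 9, 10, 11}, which has 11 elements.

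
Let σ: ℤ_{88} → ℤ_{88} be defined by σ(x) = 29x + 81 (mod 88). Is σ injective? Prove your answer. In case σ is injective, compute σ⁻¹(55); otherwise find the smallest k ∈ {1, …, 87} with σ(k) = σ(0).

78

If σ(u) = σ(v), then 29u ≡ 29v (mod 88). Because gcd(29, 88) = 1, we may cancel 29 to get u ≡ v (mod 88).
Therefore σ is injective.
We now compute 29⁻¹ mod 88 explicitly. Euclid's algorithm: 88 = 3·29 + 1; back-substituting gives 1 = 85·29 − 28·88, so 29⁻¹ ≡ 85 (mod 88).
Since σ is injective, we find σ⁻¹(55): we need 29x ≡ 55 − 81 ≡ 62 (mod 88). Using 29⁻¹ = 85: x ≡ 85·62 = 5270 = 59·88 + 78, so x = 78.
Check: σ(78) = 29·78 + 81 = 2343 = 26·88 + 55 ≡ 55 (mod 88).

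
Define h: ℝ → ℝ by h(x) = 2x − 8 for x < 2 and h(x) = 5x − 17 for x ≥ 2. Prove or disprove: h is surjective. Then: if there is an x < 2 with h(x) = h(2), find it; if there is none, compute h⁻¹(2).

1/2

Both pieces are strictly increasing (slopes 2 and 5), so each is injective on its own interval.
The left piece maps (−∞, 2) onto (−∞, −4); the right piece maps [2, ∞) onto [−7, ∞).
The union (−∞, −4) ∪ [−7, ∞) covers ℝ, so h is surjective.
For the follow-up: the images overlap, so an x < 2 with h(x) = h(2) exists. h(2) = −7; solving 2x − 8 = −7 for x < 2 gives x = (−7 + 8)/2 = 1/2.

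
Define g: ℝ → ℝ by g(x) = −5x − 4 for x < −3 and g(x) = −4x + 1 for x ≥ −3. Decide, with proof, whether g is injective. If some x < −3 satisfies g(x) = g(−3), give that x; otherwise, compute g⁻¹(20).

Both pieces are strictly decreasing (slopes −5 and −4), so each is injective on its own interval.
The left piece maps (−∞, −3) onto (11, ∞); the right piece maps [−3, ∞) onto (−∞, 13].
These images overlap. In particular g(−3) = 13 (right piece), and solving −5x − 4 = 13 on the left piece gives x = −17/5 < −3.
So g(−17/5) = g(−3) with −17/5 ≠ −3, and g is not injective. This x = −17/5 is the requested value below −3.

-17/5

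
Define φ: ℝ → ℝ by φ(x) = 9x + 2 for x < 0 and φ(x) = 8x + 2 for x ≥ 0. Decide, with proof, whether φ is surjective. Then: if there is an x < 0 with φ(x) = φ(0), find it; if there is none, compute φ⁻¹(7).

5/8

Both pieces are strictly increasing (slopes 9 and 8), so each is injective on its own interval.
The left piece maps (−∞, 0) onto (−∞, 2); the right piece maps [0, ∞) onto [2, ∞).
These images together cover ℝ, so φ is surjective.
Because the two images are disjoint, no x < 0 has φ(x) = φ(0), so we compute φ⁻¹(7): 7 lies in [2, ∞), so solve 8x + 2 = 7: x = (7 − 2)/8 = 5/8.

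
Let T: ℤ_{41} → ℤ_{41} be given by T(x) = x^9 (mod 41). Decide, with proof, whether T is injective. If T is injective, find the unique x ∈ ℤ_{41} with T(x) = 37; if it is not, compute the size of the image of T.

Since 41 is prime, the nonzero elements of ℤ_{41} form a cyclic group of order 40.
As gcd(9, 40) = 1, raising to the 9th power is a bijection on this group: if u^9 ≡ v^9 then (uv^{−1})^9 = 1, and the only element of order dividing gcd(9, 40) = 1 is 1, so u = v.
With T(0) = 0 this makes T injective on all of ℤ_{41}, hence bijective (finite equal-size domain and codomain). In particular T is injective.
Since T is injective, we find the preimage of 37. The inverse of x ↦ x^9 on (ℤ_{41})^× is x ↦ x^9, because 9·9 = 81 = 2·40 + 1 ≡ 1 (mod 40) and x^{40} = 1 for x ≠ 0 (Fermat). So T⁻¹(37) = 37^9 mod 41.
Repeated squaring mod 41: 37^1 ≡ 37, 37^2 ≡ 37² = 1369 ≡ 16, 37^4 ≡ 16² = 256 ≡ 10, 37^8 ≡ 10² = 100 ≡ 18. Since 9 = 8 + 1, 37^9 ≡ 18·37: 18·37 = 666 ≡ 10. So 37^9 ≡ 10 (mod 41).
Hence T⁻¹(37) = 10.

10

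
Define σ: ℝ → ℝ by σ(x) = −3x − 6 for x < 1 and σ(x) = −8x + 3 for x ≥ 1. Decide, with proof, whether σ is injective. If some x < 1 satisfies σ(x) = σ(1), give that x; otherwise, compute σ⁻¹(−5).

-1/3

Both pieces are strictly decreasing (slopes −3 and −8), so each is injective on its own interval.
The left piece maps (−∞, 1) onto (−9, ∞); the right piece maps [1, ∞) onto (−∞, −5].
These images overlap. In particular σ(1) = −5 (right piece), and solving −3x − 6 = −5 on the left piece gives x = −1/3 < 1.
So σ(−1/3) = σ(1) with −1/3 ≠ 1, and σ is not injective. This x = −1/3 is the requested value below 1.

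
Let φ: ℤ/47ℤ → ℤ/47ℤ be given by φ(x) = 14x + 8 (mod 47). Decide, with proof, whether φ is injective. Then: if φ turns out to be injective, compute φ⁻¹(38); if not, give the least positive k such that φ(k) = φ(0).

Suppose φ(u) = φ(v) in ℤ/47ℤ. Then 14u + 8 ≡ 14v + 8 (mod 47), thus 14(u − v) ≡ 0 (mod 47).
Since gcd(14, 47) = 1, 14 is invertible modulo 47, so u − v ≡ 0 (mod 47), i.e. u = v.
Thus φ is injective.
We now compute 14⁻¹ mod 47 explicitly. Euclid's algorithm: 47 = 3·14 + 5, 14 = 2·5 + 4, 5 = 1·4 + 1; back-substituting gives 1 = 37·14 − 11·47, so 14⁻¹ ≡ 37 (mod 47).
Since φ is injective, we find φ⁻¹(38): we need 14x ≡ 38 − 8 ≡ 30 (mod 47). Using 14⁻¹ = 37: x ≡ 37·30 = 1110 = 23·47 + 29, so x = 29.
Check: φ(29) = 14·29 + 8 = 414 = 8·47 + 38 ≡ 38 (mod 47).

29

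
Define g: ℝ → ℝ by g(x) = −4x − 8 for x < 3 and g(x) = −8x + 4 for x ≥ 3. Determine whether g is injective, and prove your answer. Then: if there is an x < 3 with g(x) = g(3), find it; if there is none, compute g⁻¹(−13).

Both pieces are strictly decreasing (slopes −4 and −8), so each is injective on its own interval.
The left piece maps (−∞, 3) onto (−20, ∞); the right piece maps [3, ∞) onto (−∞, −20].
These images are disjoint, so no value is attained by both pieces. Thus g is injective.
Because the two images are disjoint, no x < 3 has g(x) = g(3), so we compute g⁻¹(−13): −13 lies in (−20, ∞), so solve −4x − 8 = −13: x = (−13 + 8)/(−4) = 5/4.

5/4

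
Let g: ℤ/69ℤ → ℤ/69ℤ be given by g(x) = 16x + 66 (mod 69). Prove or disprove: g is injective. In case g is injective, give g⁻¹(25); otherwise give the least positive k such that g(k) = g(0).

19

Recall: g is injective when g(a) = g(b) forces a = b.
Suppose g(a) = g(b) in ℤ/69ℤ. Then 16a + 66 ≡ 16b + 66 (mod 69), therefore 16(a − b) ≡ 0 (mod 69).
Since gcd(16, 69) = 1, 16 is invertible modulo 69, hence a − b ≡ 0 (mod 69), i.e. a = b.
Therefore g is injective.
We now compute 16⁻¹ mod 69 explicitly. Euclid's algorithm: 69 = 4·16 + 5, 16 = 3·5 + 1; back-substituting gives 1 = 13·16 − 3·69, so 16⁻¹ ≡ 13 (mod 69).
Since g is injective, we compute g⁻¹(25): solve 16x + 66 ≡ 25 (mod 69), i.e. 16x ≡ 28 (mod 69).
Multiplying by 16⁻¹ = 13 gives x ≡ 13·28 = 364 = 5·69 + 19 ≡ 19 (mod 69).
Check: g(19) = 16·19 + 66 = 370 = 5·69 + 25 ≡ 25 (mod 69).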